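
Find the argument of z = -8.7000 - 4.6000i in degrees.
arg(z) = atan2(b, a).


Re = -8.7, Im = -4.6
arg = atan2(-4.6, -8.7) = -152.1330 degrees

arg(z) = -152.1330 degrees


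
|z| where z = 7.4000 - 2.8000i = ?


|z| = sqrt(7.4^2 + (-2.8)^2) = sqrt(54.76 + 7.84) = sqrt(62.6) = 7.9120

|z| = 7.9120


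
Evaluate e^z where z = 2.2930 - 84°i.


e^2.2930 = 9.9046
cos(-84°) = 0.10453
sin(-84°) = -0.99452
Real = 9.9046*0.10453 = 1.0353
Imag = 9.9046*(-0.99452) = -9.8503

1.0353 - 9.8503i


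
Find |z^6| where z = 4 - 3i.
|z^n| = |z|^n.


|z| = sqrt(16+9) = sqrt(25) = 5
|z^6| = |z|^6 = 5^6 = 15625

|z^6| = 15625


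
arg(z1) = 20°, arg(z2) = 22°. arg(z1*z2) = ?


arg(z1*z2) = 20° + 22° = 42°
Normalized to (-180°, 180°]: 42°

42°


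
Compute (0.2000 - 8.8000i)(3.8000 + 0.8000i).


Real = 0.2*3.8 - (-8.8)*0.8 = 0.76 - (-7.04) = 7.8
Imag = 0.2*0.8 + 3.8*(-8.8) = 0.16 - (33.44) = -33.28

7.8000 - 33.2800i


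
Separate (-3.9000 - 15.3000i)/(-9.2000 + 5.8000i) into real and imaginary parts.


Multiply by conjugate: (-3.9000 - 15.3000i)(-9.2000 - 5.8000i) / ((-9.2)^2 + 5.8^2)
Numerator real = -3.9*(-9.2) - (15.3)*5.8 = -52.86
Numerator imag = -15.3*(-9.2) - (-3.9)*5.8 = 163.38
Denominator = 118.28
Re(z) = -52.86/118.28 = -0.4469
Im(z) = 163.38/118.28 = 1.3813

Re(z) = -0.4469, Im(z) = 1.3813


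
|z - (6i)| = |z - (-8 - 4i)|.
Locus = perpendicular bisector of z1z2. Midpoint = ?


Equal distances means the locus is the perpendicular bisector of z1 and z2.
Midpoint = ((0+(-8))/2, (6+(-4))/2) = (-4.0000, 1.0000)

Perpendicular bisector through (-4.0000, 1.0000)


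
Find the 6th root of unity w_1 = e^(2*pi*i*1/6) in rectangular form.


Angle = 360*1/6 = 60°
a = cos(60°) = 0.5000
b = sin(60°) = 0.8660

0.5000 + 0.8660i


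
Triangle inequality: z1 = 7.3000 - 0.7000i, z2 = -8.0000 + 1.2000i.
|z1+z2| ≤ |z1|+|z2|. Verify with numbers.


|z1| = sqrt(7.3^2 + (-0.7)^2) = sqrt(53.78) = 7.3335
|z2| = sqrt((-8)^2 + 1.2^2) = sqrt(65.44) = 8.0895
z1+z2 = -0.7000 + 0.5000i
|z1+z2| = sqrt(0.74) = 0.8602
|z1|+|z2| = 7.3335 + 8.0895 = 15.4230

|z1+z2| = 0.8602 ≤ |z1|+|z2| = 15.4230 (verified)


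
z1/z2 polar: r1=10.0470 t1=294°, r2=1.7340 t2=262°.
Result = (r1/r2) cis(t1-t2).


r = 10.0470 / 1.7340 = 5.7941
theta = 294° - 262° = 32° = 32° (mod 360)

5.7941 cis(32°)


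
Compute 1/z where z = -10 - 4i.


|z|^2 = 100+16 = 116
1/z = (-10 + 4i)/116

1/z = -0.0862 + 0.0345i


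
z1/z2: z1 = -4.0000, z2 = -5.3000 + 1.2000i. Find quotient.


Conjugate of z2 = -5.3000 - 1.2000i
Numerator: (-4.0000)(-5.3000 - 1.2000i) = 21.2000 + 4.8000i
Denominator: (-5.3)^2 + 1.2^2 = 29.53
Result = (21.2000 + 4.8000i)/29.53

0.7179 + 0.1625i


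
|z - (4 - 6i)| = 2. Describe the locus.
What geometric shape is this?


|z - z0| = r is a circle with center z0 and radius r.
Center = (4, -6), radius = 2

Circle with center (4, -6) and radius 2


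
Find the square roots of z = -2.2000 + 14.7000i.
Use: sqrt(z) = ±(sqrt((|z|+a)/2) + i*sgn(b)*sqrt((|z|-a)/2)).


|z| = sqrt(4.84+216.09) = 14.8637
sqrt((|z|+a)/2) = sqrt((14.8637+(-2.2))/2) = sqrt(6.3319) = 2.5163
sqrt((|z|-a)/2) = sqrt((14.8637-(-2.2))/2) = sqrt(8.5319) = 2.9209

±(2.5163 + 2.9209i) i.e. 2.5163 + 2.9209i and -2.5163 - 2.9209i


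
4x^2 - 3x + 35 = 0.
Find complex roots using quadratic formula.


disc = (-3)^2 - 4*4*35 = 9 - 560 = -551
sqrt(|disc|) = sqrt(551) = 23.4734
Real part = 3/(2*4) = 0.3750
Imag part = 23.4734/(2*4) = 2.9342

0.3750 ± 2.9342i


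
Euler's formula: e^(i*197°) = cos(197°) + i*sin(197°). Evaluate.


cos(197°) = -0.9563
sin(197°) = -0.2924

e^(i*197°) = -0.9563 - 0.2924i


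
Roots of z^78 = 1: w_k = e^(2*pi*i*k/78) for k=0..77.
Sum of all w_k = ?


The sum of all 78th roots of unity is 0.
Geometric series: (1 - w^78)/(1 - w) = (1-1)/(1-w) = 0 since w^78 = 1, w ≠ 1.
Alternatively: coefficient of z^77 in z^78 - 1 is 0.

0


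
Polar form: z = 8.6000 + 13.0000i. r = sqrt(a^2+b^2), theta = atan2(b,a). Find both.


r = sqrt(73.96+169) = sqrt(242.96) = 15.5872
theta = atan2(13, 8.6) = 56.5138 degrees

r = 15.5872, theta = 56.5138 degrees


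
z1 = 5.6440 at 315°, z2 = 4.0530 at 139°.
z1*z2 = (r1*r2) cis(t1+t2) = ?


r = 5.6440 * 4.0530 = 22.8751
theta = 315° + 139° = 454° = 94° (mod 360)

22.8751 cis(94°)


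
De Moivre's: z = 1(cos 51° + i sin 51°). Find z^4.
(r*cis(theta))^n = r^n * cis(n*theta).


r^4 = 1^4 = 1
n*theta = 4*51° = 204° = 204° (mod 360)
a = 1*cos(204°) = -0.9135
b = 1*sin(204°) = -0.4067

1 cis(204°) = -0.9135 - 0.4067i


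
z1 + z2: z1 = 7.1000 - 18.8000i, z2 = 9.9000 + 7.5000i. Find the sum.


Real: 7.1 + 9.9 = 17
Imag: -18.8 + 7.5 = -11.3

17.0000 - 11.3000i


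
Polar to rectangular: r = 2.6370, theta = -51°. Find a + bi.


a = 2.6370*cos(-51°) = 2.6370*0.6293 = 1.6595
b = 2.6370*sin(-51°) = 2.6370*(-0.77715) = -2.0493

1.6595 - 2.0493i


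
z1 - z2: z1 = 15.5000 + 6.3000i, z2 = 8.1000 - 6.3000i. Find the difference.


Real: 15.5 - 8.1 = 7.4
Imag: 6.3 + 6.3 = 12.6

7.4000 + 12.6000i


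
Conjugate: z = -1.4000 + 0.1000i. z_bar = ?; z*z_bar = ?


z_bar = -1.4000 - 0.1000i
z*z_bar = (-1.4)^2 + 0.1^2 = 1.96 + 0.01 = 1.97

z_bar = -1.4000 - 0.1000i, z*z_bar = 1.97


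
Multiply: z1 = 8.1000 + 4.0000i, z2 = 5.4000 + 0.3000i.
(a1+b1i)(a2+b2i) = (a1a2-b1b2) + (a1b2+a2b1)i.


Real = 8.1*5.4 - 4*0.3 = 43.74 - 1.2 = 42.54
Imag = 8.1*0.3 + 5.4*4 = 2.43 + 21.6 = 24.03

42.5400 + 24.0300i


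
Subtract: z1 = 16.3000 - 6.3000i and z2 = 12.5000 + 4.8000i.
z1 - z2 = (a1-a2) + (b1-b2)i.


Real: 16.3 - 12.5 = 3.8
Imag: -6.3 - 4.8 = -11.1

3.8000 - 11.1000i


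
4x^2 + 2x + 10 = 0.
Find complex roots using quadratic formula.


disc = 2^2 - 4*4*10 = 4 - 160 = -156
sqrt(|disc|) = sqrt(156) = 12.4900
Real part = -2/(2*4) = -0.2500
Imag part = 12.4900/(2*4) = 1.5612

-0.2500 ± 1.5612i


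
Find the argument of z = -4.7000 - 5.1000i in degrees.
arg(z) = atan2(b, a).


Re = -4.7, Im = -5.1
arg = atan2(-5.1, -4.7) = -132.6627 degrees

arg(z) = -132.6627 degrees


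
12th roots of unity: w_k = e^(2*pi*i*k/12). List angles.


The 12th roots of unity are cis(360k/12°) for k=0..11
Angle step = 360/12 = 30°
Primitive root: cis(30°)
Primitive root = 0.8660 + 0.5000i

12 roots at angles: 0°, 30°, 60°, 90°, 120°, 150°, 180°, 210°, 240°, 270°, 300°, 330°


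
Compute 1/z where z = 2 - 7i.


|z|^2 = 4+49 = 53
1/z = (2 + 7i)/53

1/z = 0.0377 + 0.1321i


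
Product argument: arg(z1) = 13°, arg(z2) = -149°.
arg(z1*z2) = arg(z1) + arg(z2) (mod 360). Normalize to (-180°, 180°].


arg(z1*z2) = 13° - 149° = -136°
Normalized to (-180°, 180°]: -136°

-136°


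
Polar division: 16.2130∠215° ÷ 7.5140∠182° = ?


r = 16.2130 / 7.5140 = 2.1577
theta = 215° - 182° = 33° = 33° (mod 360)

2.1577 cis(33°)


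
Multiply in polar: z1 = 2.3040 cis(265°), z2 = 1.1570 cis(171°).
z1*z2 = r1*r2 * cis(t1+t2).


r = 2.3040 * 1.1570 = 2.6657
theta = 265° + 171° = 436° = 76° (mod 360)

2.6657 cis(76°)


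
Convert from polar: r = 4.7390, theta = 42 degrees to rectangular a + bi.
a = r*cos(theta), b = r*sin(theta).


a = 4.7390*cos(42°) = 4.7390*0.743145 = 3.5218
b = 4.7390*sin(42°) = 4.7390*0.66913 = 3.1710

3.5218 + 3.1710i


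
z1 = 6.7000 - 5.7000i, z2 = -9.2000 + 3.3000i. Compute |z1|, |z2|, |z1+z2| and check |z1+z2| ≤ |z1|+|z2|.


|z1| = sqrt(6.7^2 + (-5.7)^2) = sqrt(77.38) = 8.7966
|z2| = sqrt((-9.2)^2 + 3.3^2) = sqrt(95.53) = 9.7739
z1+z2 = -2.5000 - 2.4000i
|z1+z2| = sqrt(12.01) = 3.4655
|z1|+|z2| = 8.7966 + 9.7739 = 18.5705

|z1+z2| = 3.4655 ≤ |z1|+|z2| = 18.5705 (verified)


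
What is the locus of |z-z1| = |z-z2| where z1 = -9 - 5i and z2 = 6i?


Equal distances means the locus is the perpendicular bisector of z1 and z2.
Midpoint = ((-9+0)/2, (-5+6)/2) = (-4.5000, 0.5000)

Perpendicular bisector through (-4.5000, 0.5000)


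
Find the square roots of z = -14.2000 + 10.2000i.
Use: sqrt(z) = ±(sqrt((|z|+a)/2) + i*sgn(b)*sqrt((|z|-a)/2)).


|z| = sqrt(201.64+104.04) = 17.4837
sqrt((|z|+a)/2) = sqrt((17.4837+(-14.2))/2) = sqrt(1.6419) = 1.2813
sqrt((|z|-a)/2) = sqrt((17.4837-(-14.2))/2) = sqrt(15.8419) = 3.9802

±(1.2813 + 3.9802i) i.e. 1.2813 + 3.9802i and -1.2813 - 3.9802i


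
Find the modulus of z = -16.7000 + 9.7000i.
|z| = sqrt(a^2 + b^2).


|z| = sqrt((-16.7)^2 + 9.7^2) = sqrt(278.89 + 94.09) = sqrt(372.98) = 19.3127

|z| = 19.3127


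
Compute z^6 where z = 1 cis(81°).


r^6 = 1^6 = 1
n*theta = 6*81° = 486° = 126° (mod 360)
a = 1*cos(126°) = -0.5878
b = 1*sin(126°) = 0.8090

1 cis(126°) = -0.5878 + 0.8090i


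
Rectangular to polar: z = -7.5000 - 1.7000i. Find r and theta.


r = sqrt(56.25+2.89) = sqrt(59.14) = 7.6903
theta = atan2(-1.7, -7.5) = -167.2288 degrees

r = 7.6903, theta = -167.2288 degrees


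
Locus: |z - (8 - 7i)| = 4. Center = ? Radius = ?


|z - z0| = r is a circle with center z0 and radius r.
Center = (8, -7), radius = 4

Circle with center (8, -7) and radius 4


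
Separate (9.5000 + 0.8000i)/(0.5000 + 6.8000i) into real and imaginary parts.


Multiply by conjugate: (9.5000 + 0.8000i)(0.5000 - 6.8000i) / (0.5^2 + 6.8^2)
Numerator real = 9.5*0.5 + 0.8*6.8 = 10.19
Numerator imag = 0.8*0.5 - 9.5*6.8 = -64.2
Denominator = 46.49
Re(z) = 10.19/46.49 = 0.2192
Im(z) = -64.2/46.49 = -1.3809

Re(z) = 0.2192, Im(z) = -1.3809


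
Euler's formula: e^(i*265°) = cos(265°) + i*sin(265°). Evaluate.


cos(265°) = -0.0872
sin(265°) = -0.9962

e^(i*265°) = -0.0872 - 0.9962i


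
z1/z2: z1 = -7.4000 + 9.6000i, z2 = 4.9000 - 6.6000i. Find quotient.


Conjugate of z2 = 4.9000 + 6.6000i
Numerator: (-7.4000 + 9.6000i)(4.9000 + 6.6000i) = -99.6200 - 1.8000i
Denominator: 4.9^2 + (-6.6)^2 = 67.57
Result = (-99.6200 - 1.8000i)/67.57

-1.4743 - 0.0266i


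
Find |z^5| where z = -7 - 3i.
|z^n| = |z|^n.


|z| = sqrt(49+9) = sqrt(58) = 7.6158
|z^5| = |z|^5 = (sqrt(58))^5 = 58^2 * sqrt(58) = 3364*sqrt(58)

|z^5| = 3364*sqrt(58) ≈ 25619.4607


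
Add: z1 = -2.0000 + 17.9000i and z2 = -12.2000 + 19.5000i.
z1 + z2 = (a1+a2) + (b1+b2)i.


Real: -2 - 12.2 = -14.2
Imag: 17.9 + 19.5 = 37.4

-14.2000 + 37.4000i


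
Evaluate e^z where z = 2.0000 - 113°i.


e^2.0000 = 7.3891
cos(-113°) = -0.39073
sin(-113°) = -0.9205
Real = 7.3891*(-0.39073) = -2.8871
Imag = 7.3891*(-0.9205) = -6.8017

-2.8871 - 6.8017i


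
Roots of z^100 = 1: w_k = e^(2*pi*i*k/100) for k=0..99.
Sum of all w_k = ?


The sum of all 100th roots of unity is 0.
Geometric series: (1 - w^100)/(1 - w) = (1-1)/(1-w) = 0 since w^100 = 1, w ≠ 1.
Alternatively: coefficient of z^99 in z^100 - 1 is 0.

0


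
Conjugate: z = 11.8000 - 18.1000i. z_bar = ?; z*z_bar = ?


z_bar = 11.8000 + 18.1000i
z*z_bar = 11.8^2 + (-18.1)^2 = 139.24 + 327.61 = 466.85

z_bar = 11.8000 + 18.1000i, z*z_bar = 466.85


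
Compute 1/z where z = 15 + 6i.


|z|^2 = 225+36 = 261
1/z = (15 - 6i)/261

1/z = 0.0575 - 0.0230i


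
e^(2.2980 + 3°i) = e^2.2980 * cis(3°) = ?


e^2.2980 = 9.95425
cos(3°) = 0.99863
sin(3°) = 0.05234
Real = 9.95425*0.99863 = 9.9406
Imag = 9.95425*0.05234 = 0.5210

9.9406 + 0.5210i


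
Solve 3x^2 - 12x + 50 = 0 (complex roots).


disc = (-12)^2 - 4*3*50 = 144 - 600 = -456
sqrt(|disc|) = sqrt(456) = 21.3542
Real part = 12/(2*3) = 2.0000
Imag part = 21.3542/(2*3) = 3.5590

2.0000 ± 3.5590i


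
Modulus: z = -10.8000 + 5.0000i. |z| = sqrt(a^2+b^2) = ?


|z| = sqrt((-10.8)^2 + 5^2) = sqrt(116.64 + 25) = sqrt(141.64) = 11.9013

|z| = 11.9013


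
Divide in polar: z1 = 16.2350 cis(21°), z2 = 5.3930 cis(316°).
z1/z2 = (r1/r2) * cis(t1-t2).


r = 16.2350 / 5.3930 = 3.0104
theta = 21° - 316° = -295° = 65° (mod 360)

3.0104 cis(65°)


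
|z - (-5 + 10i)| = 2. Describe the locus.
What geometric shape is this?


|z - z0| = r is a circle with center z0 and radius r.
Center = (-5, 10), radius = 2

Circle with center (-5, 10) and radius 2


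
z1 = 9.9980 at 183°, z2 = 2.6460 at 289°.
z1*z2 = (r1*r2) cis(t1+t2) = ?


r = 9.9980 * 2.6460 = 26.4547
theta = 183° + 289° = 472° = 112° (mod 360)

26.4547 cis(112°)


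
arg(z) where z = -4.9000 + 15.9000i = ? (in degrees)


Re = -4.9, Im = 15.9
arg = atan2(15.9, -4.9) = 107.1280 degrees

arg(z) = 107.1280 degrees


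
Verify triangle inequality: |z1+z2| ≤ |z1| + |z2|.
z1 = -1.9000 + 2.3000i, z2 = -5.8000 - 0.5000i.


|z1| = sqrt((-1.9)^2 + 2.3^2) = sqrt(8.9) = 2.9833
|z2| = sqrt((-5.8)^2 + (-0.5)^2) = sqrt(33.89) = 5.8215
z1+z2 = -7.7000 + 1.8000i
|z1+z2| = sqrt(62.53) = 7.9076
|z1|+|z2| = 2.9833 + 5.8215 = 8.8048

|z1+z2| = 7.9076 ≤ |z1|+|z2| = 8.8048 (verified)


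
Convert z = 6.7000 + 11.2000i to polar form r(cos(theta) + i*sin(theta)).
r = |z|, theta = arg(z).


r = sqrt(44.89+125.44) = sqrt(170.33) = 13.0511
theta = atan2(11.2, 6.7) = 59.1115 degrees

r = 13.0511, theta = 59.1115 degrees


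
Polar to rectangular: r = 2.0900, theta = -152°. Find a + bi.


a = 2.0900*cos(-152°) = 2.0900*(-0.88295) = -1.8454
b = 2.0900*sin(-152°) = 2.0900*(-0.46947) = -0.9812

-1.8454 - 0.9812i


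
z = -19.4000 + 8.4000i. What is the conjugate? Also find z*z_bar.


z_bar = -19.4000 - 8.4000i
z*z_bar = (-19.4)^2 + 8.4^2 = 376.36 + 70.56 = 446.92

z_bar = -19.4000 - 8.4000i, z*z_bar = 446.92


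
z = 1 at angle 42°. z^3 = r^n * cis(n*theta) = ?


r^3 = 1^3 = 1
n*theta = 3*42° = 126° = 126° (mod 360)
a = 1*cos(126°) = -0.5878
b = 1*sin(126°) = 0.8090

1 cis(126°) = -0.5878 + 0.8090i


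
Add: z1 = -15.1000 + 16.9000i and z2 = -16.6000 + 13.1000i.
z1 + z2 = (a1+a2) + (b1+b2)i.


Real: -15.1 - 16.6 = -31.7
Imag: 16.9 + 13.1 = 30

-31.7000 + 30.0000i


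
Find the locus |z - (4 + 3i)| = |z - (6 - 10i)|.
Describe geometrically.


Equal distances means the locus is the perpendicular bisector of z1 and z2.
Midpoint = ((4+6)/2, (3+(-10))/2) = (5.0000, -3.5000)

Perpendicular bisector through (5.0000, -3.5000)


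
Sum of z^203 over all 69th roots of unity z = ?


The roots are w_k = w^k with w = e^(2*pi*i/69), and (w^k)^203 = (w^203)^k.
So S = 1 + u + u^2 + ... + u^(68) with u = w^203.
203 = 2*69 + 65, so 203 is not a multiple of 69: u = (w^69)^2 * w^65 = w^65 ≠ 1 (w is a primitive 69th root), while u^69 = (w^69)^203 = 1.
Geometric series: S = (1 - u^69)/(1 - u) = (1 - 1)/(1 - u) = 0

S = 0


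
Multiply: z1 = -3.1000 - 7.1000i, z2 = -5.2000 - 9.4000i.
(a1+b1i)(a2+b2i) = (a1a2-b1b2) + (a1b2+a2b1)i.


Real = -3.1*(-5.2) - (-7.1)*(-9.4) = 16.12 - 66.74 = -50.62
Imag = -3.1*(-9.4) - (5.2)*(-7.1) = 29.14 + 36.92 = 66.06

-50.6200 + 66.0600i


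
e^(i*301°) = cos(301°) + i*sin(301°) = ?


cos(301°) = 0.5150
sin(301°) = -0.8572

e^(i*301°) = 0.5150 - 0.8572i


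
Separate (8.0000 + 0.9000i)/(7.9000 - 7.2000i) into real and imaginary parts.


Multiply by conjugate: (8.0000 + 0.9000i)(7.9000 + 7.2000i) / (7.9^2 + (-7.2)^2)
Numerator real = 8*7.9 + 0.9*(-7.2) = 56.72
Numerator imag = 0.9*7.9 - 8*(-7.2) = 64.71
Denominator = 114.25
Re(z) = 56.72/114.25 = 0.4965
Im(z) = 64.71/114.25 = 0.5664

Re(z) = 0.4965, Im(z) = 0.5664


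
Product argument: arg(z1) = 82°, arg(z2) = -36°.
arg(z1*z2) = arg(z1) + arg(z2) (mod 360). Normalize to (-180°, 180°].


arg(z1*z2) = 82° - 36° = 46°
Normalized to (-180°, 180°]: 46°

46°


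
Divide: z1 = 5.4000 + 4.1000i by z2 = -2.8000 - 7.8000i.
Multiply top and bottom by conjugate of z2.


Conjugate of z2 = -2.8000 + 7.8000i
Numerator: (5.4000 + 4.1000i)(-2.8000 + 7.8000i) = -47.1000 + 30.6400i
Denominator: (-2.8)^2 + (-7.8)^2 = 68.68
Result = (-47.1000 + 30.6400i)/68.68

-0.6858 + 0.4461i


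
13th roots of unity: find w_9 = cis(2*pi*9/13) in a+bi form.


Angle = 360*9/13 = 249.2308°
a = cos(249.2308°) = -0.3546
b = sin(249.2308°) = -0.9350

-0.3546 - 0.9350i


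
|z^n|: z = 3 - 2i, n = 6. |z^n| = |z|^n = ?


|z| = sqrt(9+4) = sqrt(13) = 3.6056
|z^6| = |z|^6 = (sqrt(13))^6 = 13^3 = 2197

|z^6| = 2197


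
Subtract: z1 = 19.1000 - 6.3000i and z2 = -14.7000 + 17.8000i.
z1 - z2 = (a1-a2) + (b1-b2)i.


Real: 19.1 + 14.7 = 33.8
Imag: -6.3 - 17.8 = -24.1

33.8000 - 24.1000i


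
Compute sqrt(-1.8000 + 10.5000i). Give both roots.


|z| = sqrt(3.24+110.25) = 10.6532
sqrt((|z|+a)/2) = sqrt((10.6532+(-1.8))/2) = sqrt(4.4266) = 2.1039
sqrt((|z|-a)/2) = sqrt((10.6532-(-1.8))/2) = sqrt(6.2266) = 2.4953

±(2.1039 + 2.4953i) i.e. 2.1039 + 2.4953i and -2.1039 - 2.4953i


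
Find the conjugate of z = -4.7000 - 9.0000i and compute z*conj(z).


z_bar = -4.7000 + 9.0000i
z*z_bar = (-4.7)^2 + (-9)^2 = 22.09 + 81 = 103.09

z_bar = -4.7000 + 9.0000i, z*z_bar = 103.09


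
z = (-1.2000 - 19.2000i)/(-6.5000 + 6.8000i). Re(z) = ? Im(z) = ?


Multiply by conjugate: (-1.2000 - 19.2000i)(-6.5000 - 6.8000i) / ((-6.5)^2 + 6.8^2)
Numerator real = -1.2*(-6.5) - (19.2)*6.8 = -122.76
Numerator imag = -19.2*(-6.5) - (-1.2)*6.8 = 132.96
Denominator = 88.49
Re(z) = -122.76/88.49 = -1.3873
Im(z) = 132.96/88.49 = 1.5025

Re(z) = -1.3873, Im(z) = 1.5025


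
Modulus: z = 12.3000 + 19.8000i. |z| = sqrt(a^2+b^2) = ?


|z| = sqrt(12.3^2 + 19.8^2) = sqrt(151.29 + 392.04) = sqrt(543.33) = 23.3094

|z| = 23.3094


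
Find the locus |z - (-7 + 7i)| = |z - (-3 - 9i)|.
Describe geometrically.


Equal distances means the locus is the perpendicular bisector of z1 and z2.
Midpoint = ((-7+(-3))/2, (7+(-9))/2) = (-5.0000, -1.0000)

Perpendicular bisector through (-5.0000, -1.0000)


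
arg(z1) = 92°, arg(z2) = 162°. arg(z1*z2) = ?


arg(z1*z2) = 92° + 162° = 254°
Normalized to (-180°, 180°]: -106°

-106°


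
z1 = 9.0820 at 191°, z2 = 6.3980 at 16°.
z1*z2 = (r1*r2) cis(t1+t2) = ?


r = 9.0820 * 6.3980 = 58.1066
theta = 191° + 16° = 207° = 207° (mod 360)

58.1066 cis(207°)


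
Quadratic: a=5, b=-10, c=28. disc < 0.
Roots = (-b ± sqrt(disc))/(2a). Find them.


disc = (-10)^2 - 4*5*28 = 100 - 560 = -460
sqrt(|disc|) = sqrt(460) = 21.4476
Real part = 10/(2*5) = 1.0000
Imag part = 21.4476/(2*5) = 2.1448

1.0000 ± 2.1448i


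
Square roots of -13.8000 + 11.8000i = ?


|z| = sqrt(190.44+139.24) = 18.1571
sqrt((|z|+a)/2) = sqrt((18.1571+(-13.8))/2) = sqrt(2.1785) = 1.4760
sqrt((|z|-a)/2) = sqrt((18.1571-(-13.8))/2) = sqrt(15.9785) = 3.9973

±(1.4760 + 3.9973i) i.e. 1.4760 + 3.9973i and -1.4760 - 3.9973i


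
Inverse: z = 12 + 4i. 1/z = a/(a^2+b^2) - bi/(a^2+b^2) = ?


|z|^2 = 144+16 = 160
1/z = (12 - 4i)/160

1/z = 0.0750 - 0.0250i


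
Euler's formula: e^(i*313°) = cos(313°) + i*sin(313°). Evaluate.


cos(313°) = 0.6820
sin(313°) = -0.7314

e^(i*313°) = 0.6820 - 0.7314i


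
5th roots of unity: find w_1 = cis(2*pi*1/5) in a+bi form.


Angle = 360*1/5 = 72°
a = cos(72°) = 0.3090
b = sin(72°) = 0.9511

0.3090 + 0.9511i


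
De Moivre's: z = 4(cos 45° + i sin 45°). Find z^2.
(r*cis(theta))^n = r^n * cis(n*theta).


r^2 = 4^2 = 16
n*theta = 2*45° = 90° = 90° (mod 360)
a = 16*cos(90°) = 0
b = 16*sin(90°) = 16.0000

16 cis(90°) = 0 + 16.0000i


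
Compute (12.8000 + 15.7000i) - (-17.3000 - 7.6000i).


Real: 12.8 + 17.3 = 30.1
Imag: 15.7 + 7.6 = 23.3

30.1000 + 23.3000i


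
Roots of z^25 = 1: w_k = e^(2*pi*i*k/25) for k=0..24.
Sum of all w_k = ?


The sum of all 25th roots of unity is 0.
Geometric series: (1 - w^25)/(1 - w) = (1-1)/(1-w) = 0 since w^25 = 1, w ≠ 1.
Alternatively: coefficient of z^24 in z^25 - 1 is 0.

0


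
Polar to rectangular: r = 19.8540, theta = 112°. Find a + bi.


a = 19.8540*cos(112°) = 19.8540*(-0.374607) = -7.4374
b = 19.8540*sin(112°) = 19.8540*0.927184 = 18.4083

-7.4374 + 18.4083i


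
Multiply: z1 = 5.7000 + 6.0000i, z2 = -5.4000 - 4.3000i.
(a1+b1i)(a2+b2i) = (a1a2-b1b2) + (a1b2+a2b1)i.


Real = 5.7*(-5.4) - 6*(-4.3) = -30.78 - (-25.8) = -4.98
Imag = 5.7*(-4.3) - (5.4)*6 = -24.51 - (32.4) = -56.91

-4.9800 - 56.9100i


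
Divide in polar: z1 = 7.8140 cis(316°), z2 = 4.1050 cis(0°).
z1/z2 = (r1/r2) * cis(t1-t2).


r = 7.8140 / 4.1050 = 1.9035
theta = 316° - 0° = 316° = 316° (mod 360)

1.9035 cis(316°)


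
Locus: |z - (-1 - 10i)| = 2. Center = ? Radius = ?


|z - z0| = r is a circle with center z0 and radius r.
Center = (-1, -10), radius = 2

Circle with center (-1, -10) and radius 2


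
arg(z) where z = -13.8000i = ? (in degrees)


Re = 0, Im = -13.8
arg = atan2(-13.8, 0) = -90.0000 degrees

arg(z) = -90.0000 degrees


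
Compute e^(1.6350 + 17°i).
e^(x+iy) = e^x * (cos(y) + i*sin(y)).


e^1.6350 = 5.1295
cos(17°) = 0.9563
sin(17°) = 0.29237
Real = 5.1295*0.9563 = 4.9053
Imag = 5.1295*0.29237 = 1.4997

4.9053 + 1.4997i


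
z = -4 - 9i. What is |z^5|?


|z| = sqrt(16+81) = sqrt(97) = 9.8489
|z^5| = |z|^5 = (sqrt(97))^5 = 97^2 * sqrt(97) = 9409*sqrt(97)

|z^5| = 9409*sqrt(97) ≈ 92667.9031


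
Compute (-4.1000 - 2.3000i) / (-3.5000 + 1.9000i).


Conjugate of z2 = -3.5000 - 1.9000i
Numerator: (-4.1000 - 2.3000i)(-3.5000 - 1.9000i) = 9.9800 + 15.8400i
Denominator: (-3.5)^2 + 1.9^2 = 15.86
Result = (9.9800 + 15.8400i)/15.86

0.6293 + 0.9987i


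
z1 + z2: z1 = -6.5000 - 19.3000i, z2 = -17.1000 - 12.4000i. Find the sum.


Real: -6.5 - 17.1 = -23.6
Imag: -19.3 - 12.4 = -31.7

-23.6000 - 31.7000i


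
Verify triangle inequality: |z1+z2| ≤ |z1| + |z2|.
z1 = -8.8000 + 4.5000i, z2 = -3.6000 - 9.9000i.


|z1| = sqrt((-8.8)^2 + 4.5^2) = sqrt(97.69) = 9.8838
|z2| = sqrt((-3.6)^2 + (-9.9)^2) = sqrt(110.97) = 10.5342
z1+z2 = -12.4000 - 5.4000i
|z1+z2| = sqrt(182.92) = 13.5248
|z1|+|z2| = 9.8838 + 10.5342 = 20.4180

|z1+z2| = 13.5248 ≤ |z1|+|z2| = 20.4180 (verified)


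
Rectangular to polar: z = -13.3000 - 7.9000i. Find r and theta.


r = sqrt(176.89+62.41) = sqrt(239.3) = 15.4693
theta = atan2(-7.9, -13.3) = -149.2903 degrees

r = 15.4693, theta = -149.2903 degrees


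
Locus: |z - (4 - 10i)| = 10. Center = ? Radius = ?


|z - z0| = r is a circle with center z0 and radius r.
Center = (4, -10), radius = 10

Circle with center (4, -10) and radius 10


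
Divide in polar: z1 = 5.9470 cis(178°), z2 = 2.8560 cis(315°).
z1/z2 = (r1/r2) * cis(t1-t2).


r = 5.9470 / 2.8560 = 2.0823
theta = 178° - 315° = -137° = 223° (mod 360)

2.0823 cis(223°)


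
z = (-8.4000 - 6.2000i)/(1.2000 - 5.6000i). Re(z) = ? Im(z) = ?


Multiply by conjugate: (-8.4000 - 6.2000i)(1.2000 + 5.6000i) / (1.2^2 + (-5.6)^2)
Numerator real = -8.4*1.2 - (6.2)*(-5.6) = 24.64
Numerator imag = -6.2*1.2 - (-8.4)*(-5.6) = -54.48
Denominator = 32.8
Re(z) = 24.64/32.8 = 0.7512
Im(z) = -54.48/32.8 = -1.6610

Re(z) = 0.7512, Im(z) = -1.6610


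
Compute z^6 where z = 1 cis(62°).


r^6 = 1^6 = 1
n*theta = 6*62° = 372° = 12° (mod 360)
a = 1*cos(12°) = 0.9781
b = 1*sin(12°) = 0.2079

1 cis(12°) = 0.9781 + 0.2079i


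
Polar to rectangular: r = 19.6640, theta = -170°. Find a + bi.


a = 19.6640*cos(-170°) = 19.6640*(-0.98481) = -19.3653
b = 19.6640*sin(-170°) = 19.6640*(-0.173648) = -3.4146

-19.3653 - 3.4146i


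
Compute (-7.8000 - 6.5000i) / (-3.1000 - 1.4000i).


Conjugate of z2 = -3.1000 + 1.4000i
Numerator: (-7.8000 - 6.5000i)(-3.1000 + 1.4000i) = 33.2800 + 9.2300i
Denominator: (-3.1)^2 + (-1.4)^2 = 11.57
Result = (33.2800 + 9.2300i)/11.57

2.8764 + 0.7978i


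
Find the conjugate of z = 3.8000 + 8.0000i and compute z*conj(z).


z_bar = 3.8000 - 8.0000i
z*z_bar = 3.8^2 + 8^2 = 14.44 + 64 = 78.44

z_bar = 3.8000 - 8.0000i, z*z_bar = 78.44


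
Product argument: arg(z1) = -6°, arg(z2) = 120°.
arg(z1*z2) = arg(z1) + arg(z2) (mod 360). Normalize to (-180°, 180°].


arg(z1*z2) = -6° + 120° = 114°
Normalized to (-180°, 180°]: 114°

114°


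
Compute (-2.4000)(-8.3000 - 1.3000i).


Real = -2.4*(-8.3) - 0*(-1.3) = 19.92 - 0 = 19.92
Imag = -2.4*(-1.3) - (8.3)*0 = 3.12 + 0 = 3.12

19.9200 + 3.1200i


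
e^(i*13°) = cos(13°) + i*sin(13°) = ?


cos(13°) = 0.9744
sin(13°) = 0.2250

e^(i*13°) = 0.9744 + 0.2250i


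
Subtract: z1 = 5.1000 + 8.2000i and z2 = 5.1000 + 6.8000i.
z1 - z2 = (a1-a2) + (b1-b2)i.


Real: 5.1 - 5.1 = 0
Imag: 8.2 - 6.8 = 1.4

1.4000i


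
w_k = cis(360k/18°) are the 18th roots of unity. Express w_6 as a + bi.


Angle = 360*6/18 = 120°
a = cos(120°) = -0.5000
b = sin(120°) = 0.8660

-0.5000 + 0.8660i


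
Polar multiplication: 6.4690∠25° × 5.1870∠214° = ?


r = 6.4690 * 5.1870 = 33.5547
theta = 25° + 214° = 239° = 239° (mod 360)

33.5547 cis(239°)


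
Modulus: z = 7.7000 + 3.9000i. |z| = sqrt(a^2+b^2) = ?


|z| = sqrt(7.7^2 + 3.9^2) = sqrt(59.29 + 15.21) = sqrt(74.5) = 8.6313

|z| = 8.6313


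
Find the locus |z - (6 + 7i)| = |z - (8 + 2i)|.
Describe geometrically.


Equal distances means the locus is the perpendicular bisector of z1 and z2.
Midpoint = ((6+8)/2, (7+2)/2) = (7.0000, 4.5000)

Perpendicular bisector through (7.0000, 4.5000)


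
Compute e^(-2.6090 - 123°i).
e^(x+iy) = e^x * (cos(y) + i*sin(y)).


e^-2.6090 = 0.0736
cos(-123°) = -0.5446
sin(-123°) = -0.8387
Real = 0.0736*(-0.5446) = -0.0401
Imag = 0.0736*(-0.8387) = -0.0617

-0.0401 - 0.0617i


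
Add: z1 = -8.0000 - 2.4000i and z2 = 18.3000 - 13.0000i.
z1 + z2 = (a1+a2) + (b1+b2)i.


Real: -8 + 18.3 = 10.3
Imag: -2.4 - 13 = -15.4

10.3000 - 15.4000i


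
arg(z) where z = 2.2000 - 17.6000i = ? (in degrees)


Re = 2.2, Im = -17.6
arg = atan2(-17.6, 2.2) = -82.8750 degrees

arg(z) = -82.8750 degrees


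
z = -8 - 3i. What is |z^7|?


|z| = sqrt(64+9) = sqrt(73) = 8.5440
|z^7| = |z|^7 = (sqrt(73))^7 = 73^3 * sqrt(73) = 389017*sqrt(73)

|z^7| = 389017*sqrt(73) ≈ 3323762.7050


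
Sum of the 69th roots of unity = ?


The sum of all 69th roots of unity is 0.
Geometric series: (1 - w^69)/(1 - w) = (1-1)/(1-w) = 0 since w^69 = 1, w ≠ 1.
Alternatively: coefficient of z^68 in z^69 - 1 is 0.

0


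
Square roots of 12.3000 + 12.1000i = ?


|z| = sqrt(151.29+146.41) = 17.2540
sqrt((|z|+a)/2) = sqrt((17.2540+12.3)/2) = sqrt(14.7770) = 3.8441
sqrt((|z|-a)/2) = sqrt((17.2540-12.3)/2) = sqrt(2.4770) = 1.5738

±(3.8441 + 1.5738i) i.e. 3.8441 + 1.5738i and -3.8441 - 1.5738i


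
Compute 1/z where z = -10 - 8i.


|z|^2 = 100+64 = 164
1/z = (-10 + 8i)/164

1/z = -0.0610 + 0.0488i


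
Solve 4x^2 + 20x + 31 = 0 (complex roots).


disc = 20^2 - 4*4*31 = 400 - 496 = -96
sqrt(|disc|) = sqrt(96) = 9.7980
Real part = -20/(2*4) = -2.5000
Imag part = 9.7980/(2*4) = 1.2247

-2.5000 ± 1.2247i


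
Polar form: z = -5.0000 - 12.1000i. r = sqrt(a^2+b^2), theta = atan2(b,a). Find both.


r = sqrt(25+146.41) = sqrt(171.41) = 13.0924
theta = atan2(-12.1, -5) = -112.4515 degrees

r = 13.0924, theta = -112.4515 degrees


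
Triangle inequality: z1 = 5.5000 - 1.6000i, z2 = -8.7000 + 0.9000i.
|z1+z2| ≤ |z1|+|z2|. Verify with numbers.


|z1| = sqrt(5.5^2 + (-1.6)^2) = sqrt(32.81) = 5.7280
|z2| = sqrt((-8.7)^2 + 0.9^2) = sqrt(76.5) = 8.7464
z1+z2 = -3.2000 - 0.7000i
|z1+z2| = sqrt(10.73) = 3.2757
|z1|+|z2| = 5.7280 + 8.7464 = 14.4744

|z1+z2| = 3.2757 ≤ |z1|+|z2| = 14.4744 (verified)


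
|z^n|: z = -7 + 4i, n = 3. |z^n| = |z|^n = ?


|z| = sqrt(49+16) = sqrt(65) = 8.0623
|z^3| = |z|^3 = (sqrt(65))^3 = 65*sqrt(65)

|z^3| = 65*sqrt(65) ≈ 524.0468


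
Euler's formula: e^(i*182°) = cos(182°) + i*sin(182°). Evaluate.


cos(182°) = -0.9994
sin(182°) = -0.0349

e^(i*182°) = -0.9994 - 0.0349i


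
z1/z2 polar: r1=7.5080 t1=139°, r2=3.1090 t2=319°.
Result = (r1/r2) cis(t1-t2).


r = 7.5080 / 3.1090 = 2.4149
theta = 139° - 319° = -180° = 180° (mod 360)

2.4149 cis(180°)


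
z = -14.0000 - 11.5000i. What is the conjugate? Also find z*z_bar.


z_bar = -14.0000 + 11.5000i
z*z_bar = (-14)^2 + (-11.5)^2 = 196 + 132.25 = 328.25

z_bar = -14.0000 + 11.5000i, z*z_bar = 328.25


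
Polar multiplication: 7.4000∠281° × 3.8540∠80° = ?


r = 7.4000 * 3.8540 = 28.5196
theta = 281° + 80° = 361° = 1° (mod 360)

28.5196 cis(1°)


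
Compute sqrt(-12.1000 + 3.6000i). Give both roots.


|z| = sqrt(146.41+12.96) = 12.6242
sqrt((|z|+a)/2) = sqrt((12.6242+(-12.1))/2) = sqrt(0.2621) = 0.5119
sqrt((|z|-a)/2) = sqrt((12.6242-(-12.1))/2) = sqrt(12.3621) = 3.5160

±(0.5119 + 3.5160i) i.e. 0.5119 + 3.5160i and -0.5119 - 3.5160i


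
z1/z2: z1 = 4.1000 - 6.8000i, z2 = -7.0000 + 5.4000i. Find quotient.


Conjugate of z2 = -7.0000 - 5.4000i
Numerator: (4.1000 - 6.8000i)(-7.0000 - 5.4000i) = -65.4200 + 25.4600i
Denominator: (-7)^2 + 5.4^2 = 78.16
Result = (-65.4200 + 25.4600i)/78.16

-0.8370 + 0.3257i


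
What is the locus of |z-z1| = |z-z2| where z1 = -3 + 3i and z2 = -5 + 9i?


Equal distances means the locus is the perpendicular bisector of z1 and z2.
Midpoint = ((-3+(-5))/2, (3+9)/2) = (-4.0000, 6.0000)

Perpendicular bisector through (-4.0000, 6.0000)


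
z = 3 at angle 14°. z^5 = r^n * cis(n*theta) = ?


r^5 = 3^5 = 243
n*theta = 5*14° = 70° = 70° (mod 360)
a = 243*cos(70°) = 83.1109
b = 243*sin(70°) = 228.3453

243 cis(70°) = 83.1109 + 228.3453i


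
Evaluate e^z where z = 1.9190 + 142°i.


e^1.9190 = 6.8141
cos(142°) = -0.78801
sin(142°) = 0.61566
Real = 6.8141*(-0.78801) = -5.3696
Imag = 6.8141*0.61566 = 4.1952

-5.3696 + 4.1952i


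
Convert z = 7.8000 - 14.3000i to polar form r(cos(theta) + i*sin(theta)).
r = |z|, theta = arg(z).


r = sqrt(60.84+204.49) = sqrt(265.33) = 16.2890
theta = atan2(-14.3, 7.8) = -61.3895 degrees

r = 16.2890, theta = -61.3895 degrees


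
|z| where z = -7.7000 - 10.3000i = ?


|z| = sqrt((-7.7)^2 + (-10.3)^2) = sqrt(59.29 + 106.09) = sqrt(165.38) = 12.8600

|z| = 12.8600


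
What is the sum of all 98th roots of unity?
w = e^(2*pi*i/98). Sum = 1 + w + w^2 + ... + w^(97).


The sum of all 98th roots of unity is 0.
Geometric series: (1 - w^98)/(1 - w) = (1-1)/(1-w) = 0 since w^98 = 1, w ≠ 1.
Alternatively: coefficient of z^97 in z^98 - 1 is 0.

0


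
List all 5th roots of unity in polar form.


The 5th roots of unity are cis(360k/5°) for k=0..4
Angle step = 360/5 = 72°
Primitive root: cis(72°)
Primitive root = 0.3090 + 0.9511i

5 roots at angles: 0°, 72°, 144°, 216°, 288°


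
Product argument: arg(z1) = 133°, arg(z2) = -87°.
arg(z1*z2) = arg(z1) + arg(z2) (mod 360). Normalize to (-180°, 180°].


arg(z1*z2) = 133° - 87° = 46°
Normalized to (-180°, 180°]: 46°

46°


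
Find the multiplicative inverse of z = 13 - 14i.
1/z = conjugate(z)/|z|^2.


|z|^2 = 169+196 = 365
1/z = (13 + 14i)/365

1/z = 0.0356 + 0.0384i


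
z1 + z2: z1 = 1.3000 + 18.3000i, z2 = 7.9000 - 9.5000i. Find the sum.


Real: 1.3 + 7.9 = 9.2
Imag: 18.3 - 9.5 = 8.8

9.2000 + 8.8000i


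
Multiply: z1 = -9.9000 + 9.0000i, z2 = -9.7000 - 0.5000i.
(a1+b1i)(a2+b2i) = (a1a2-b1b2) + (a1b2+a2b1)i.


Real = -9.9*(-9.7) - 9*(-0.5) = 96.03 - (-4.5) = 100.53
Imag = -9.9*(-0.5) - (9.7)*9 = 4.95 - (87.3) = -82.35

100.5300 - 82.3500i


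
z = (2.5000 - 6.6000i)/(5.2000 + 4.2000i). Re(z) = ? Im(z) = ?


Multiply by conjugate: (2.5000 - 6.6000i)(5.2000 - 4.2000i) / (5.2^2 + 4.2^2)
Numerator real = 2.5*5.2 - (6.6)*4.2 = -14.72
Numerator imag = -6.6*5.2 - 2.5*4.2 = -44.82
Denominator = 44.68
Re(z) = -14.72/44.68 = -0.3295
Im(z) = -44.82/44.68 = -1.0031

Re(z) = -0.3295, Im(z) = -1.0031


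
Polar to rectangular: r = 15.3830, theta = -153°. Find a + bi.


a = 15.3830*cos(-153°) = 15.3830*(-0.89101) = -13.7064
b = 15.3830*sin(-153°) = 15.3830*(-0.45399) = -6.9837

-13.7064 - 6.9837i


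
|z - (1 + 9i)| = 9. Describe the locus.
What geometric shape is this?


|z - z0| = r is a circle with center z0 and radius r.
Center = (1, 9), radius = 9

Circle with center (1, 9) and radius 9


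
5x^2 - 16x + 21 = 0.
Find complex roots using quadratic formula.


disc = (-16)^2 - 4*5*21 = 256 - 420 = -164
sqrt(|disc|) = sqrt(164) = 12.8062
Real part = 16/(2*5) = 1.6000
Imag part = 12.8062/(2*5) = 1.2806

1.6000 ± 1.2806i


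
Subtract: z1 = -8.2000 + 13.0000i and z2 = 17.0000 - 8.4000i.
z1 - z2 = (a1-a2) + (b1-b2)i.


Real: -8.2 - 17 = -25.2
Imag: 13 + 8.4 = 21.4

-25.2000 + 21.4000i


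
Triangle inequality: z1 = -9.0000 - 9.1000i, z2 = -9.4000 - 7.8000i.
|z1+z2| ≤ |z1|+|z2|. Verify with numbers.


|z1| = sqrt((-9)^2 + (-9.1)^2) = sqrt(163.81) = 12.7988
|z2| = sqrt((-9.4)^2 + (-7.8)^2) = sqrt(149.2) = 12.2147
z1+z2 = -18.4000 - 16.9000i
|z1+z2| = sqrt(624.17) = 24.9834
|z1|+|z2| = 12.7988 + 12.2147 = 25.0135

|z1+z2| = 24.9834 ≤ |z1|+|z2| = 25.0135 (verified)


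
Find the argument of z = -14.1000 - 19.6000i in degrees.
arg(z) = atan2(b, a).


Re = -14.1, Im = -19.6
arg = atan2(-19.6, -14.1) = -125.7308 degrees

arg(z) = -125.7308 degrees


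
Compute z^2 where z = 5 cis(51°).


r^2 = 5^2 = 25
n*theta = 2*51° = 102° = 102° (mod 360)
a = 25*cos(102°) = -5.1978
b = 25*sin(102°) = 24.4537

25 cis(102°) = -5.1978 + 24.4537i


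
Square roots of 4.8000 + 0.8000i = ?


|z| = sqrt(23.04+0.64) = 4.8662
sqrt((|z|+a)/2) = sqrt((4.8662+4.8)/2) = sqrt(4.8331) = 2.1984
sqrt((|z|-a)/2) = sqrt((4.8662-4.8)/2) = sqrt(0.0331) = 0.1819

±(2.1984 + 0.1819i) i.e. 2.1984 + 0.1819i and -2.1984 - 0.1819i


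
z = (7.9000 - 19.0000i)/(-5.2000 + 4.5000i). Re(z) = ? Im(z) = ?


Multiply by conjugate: (7.9000 - 19.0000i)(-5.2000 - 4.5000i) / ((-5.2)^2 + 4.5^2)
Numerator real = 7.9*(-5.2) - (19)*4.5 = -126.58
Numerator imag = -19*(-5.2) - 7.9*4.5 = 63.25
Denominator = 47.29
Re(z) = -126.58/47.29 = -2.6767
Im(z) = 63.25/47.29 = 1.3375

Re(z) = -2.6767, Im(z) = 1.3375


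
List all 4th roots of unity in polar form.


The 4th roots of unity are cis(360k/4°) for k=0..3
Angle step = 360/4 = 90°
Primitive root: cis(90°)
Primitive root = 0 + 1.0000i

4 roots at angles: 0°, 90°, 180°, 270°


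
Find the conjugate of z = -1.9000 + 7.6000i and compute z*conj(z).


z_bar = -1.9000 - 7.6000i
z*z_bar = (-1.9)^2 + 7.6^2 = 3.61 + 57.76 = 61.37

z_bar = -1.9000 - 7.6000i, z*z_bar = 61.37


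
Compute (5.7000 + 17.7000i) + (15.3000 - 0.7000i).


Real: 5.7 + 15.3 = 21
Imag: 17.7 - 0.7 = 17

21.0000 + 17.0000i


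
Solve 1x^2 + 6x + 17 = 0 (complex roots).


disc = 6^2 - 4*1*17 = 36 - 68 = -32
sqrt(|disc|) = sqrt(32) = 5.6569
Real part = -6/(2*1) = -3.0000
Imag part = 5.6569/(2*1) = 2.8284

-3.0000 ± 2.8284i


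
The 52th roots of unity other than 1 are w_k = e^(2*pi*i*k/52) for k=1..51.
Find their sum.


With w = e^(2*pi*i/52), all 52 of the 52th roots of unity w^0 = 1, w, ..., w^(51) sum to 0: 1 + w + ... + w^(51) = (1 - w^52)/(1 - w) = 0 since w^52 = 1, w ≠ 1.
Removing the root 1: w + w^2 + ... + w^(51) = 0 - 1 = -1

Sum = -1


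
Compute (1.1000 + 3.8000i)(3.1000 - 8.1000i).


Real = 1.1*3.1 - 3.8*(-8.1) = 3.41 - (-30.78) = 34.19
Imag = 1.1*(-8.1) + 3.1*3.8 = -8.91 + 11.78 = 2.87

34.1900 + 2.8700i


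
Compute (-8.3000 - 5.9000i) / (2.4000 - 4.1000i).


Conjugate of z2 = 2.4000 + 4.1000i
Numerator: (-8.3000 - 5.9000i)(2.4000 + 4.1000i) = 4.2700 - 48.1900i
Denominator: 2.4^2 + (-4.1)^2 = 22.57
Result = (4.2700 - 48.1900i)/22.57

0.1892 - 2.1351i


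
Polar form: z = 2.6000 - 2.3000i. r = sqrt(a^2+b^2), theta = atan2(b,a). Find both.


r = sqrt(6.76+5.29) = sqrt(12.05) = 3.4713
theta = atan2(-2.3, 2.6) = -41.4965 degrees

r = 3.4713, theta = -41.4965 degrees


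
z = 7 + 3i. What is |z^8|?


|z| = sqrt(49+9) = sqrt(58) = 7.6158
|z^8| = |z|^8 = (sqrt(58))^8 = 58^4 = 11316496

|z^8| = 11316496


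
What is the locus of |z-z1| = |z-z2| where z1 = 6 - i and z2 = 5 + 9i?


Equal distances means the locus is the perpendicular bisector of z1 and z2.
Midpoint = ((6+5)/2, (-1+9)/2) = (5.5000, 4.0000)

Perpendicular bisector through (5.5000, 4.0000)


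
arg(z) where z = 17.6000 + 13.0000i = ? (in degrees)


Re = 17.6, Im = 13
arg = atan2(13, 17.6) = 36.4509 degrees

arg(z) = 36.4509 degrees


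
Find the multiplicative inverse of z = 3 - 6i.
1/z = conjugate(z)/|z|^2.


|z|^2 = 9+36 = 45
1/z = (3 + 6i)/45

1/z = 0.0667 + 0.1333i


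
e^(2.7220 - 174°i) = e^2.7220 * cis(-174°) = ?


e^2.7220 = 15.2107
cos(-174°) = -0.994522
sin(-174°) = -0.10453
Real = 15.2107*(-0.994522) = -15.1274
Imag = 15.2107*(-0.10453) = -1.5900

-15.1274 - 1.5900i


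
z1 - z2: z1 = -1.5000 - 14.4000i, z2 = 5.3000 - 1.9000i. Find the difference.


Real: -1.5 - 5.3 = -6.8
Imag: -14.4 + 1.9 = -12.5

-6.8000 - 12.5000i


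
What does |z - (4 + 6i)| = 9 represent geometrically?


|z - z0| = r is a circle with center z0 and radius r.
Center = (4, 6), radius = 9

Circle with center (4, 6) and radius 9


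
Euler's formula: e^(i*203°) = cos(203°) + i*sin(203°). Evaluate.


cos(203°) = -0.9205
sin(203°) = -0.3907

e^(i*203°) = -0.9205 - 0.3907i


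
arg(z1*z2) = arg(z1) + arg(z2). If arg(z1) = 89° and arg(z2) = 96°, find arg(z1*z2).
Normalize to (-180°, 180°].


arg(z1*z2) = 89° + 96° = 185°
Normalized to (-180°, 180°]: -175°

-175°


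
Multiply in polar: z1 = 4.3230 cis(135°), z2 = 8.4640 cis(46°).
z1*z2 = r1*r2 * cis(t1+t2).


r = 4.3230 * 8.4640 = 36.5899
theta = 135° + 46° = 181° = 181° (mod 360)

36.5899 cis(181°)


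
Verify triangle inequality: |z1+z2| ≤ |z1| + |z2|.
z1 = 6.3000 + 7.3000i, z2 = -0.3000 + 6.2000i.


|z1| = sqrt(6.3^2 + 7.3^2) = sqrt(92.98) = 9.6426
|z2| = sqrt((-0.3)^2 + 6.2^2) = sqrt(38.53) = 6.2073
z1+z2 = 6.0000 + 13.5000i
|z1+z2| = sqrt(218.25) = 14.7733
|z1|+|z2| = 9.6426 + 6.2073 = 15.8499

|z1+z2| = 14.7733 ≤ |z1|+|z2| = 15.8499 (verified)


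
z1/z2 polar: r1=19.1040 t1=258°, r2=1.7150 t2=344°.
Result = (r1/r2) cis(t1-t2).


r = 19.1040 / 1.7150 = 11.1394
theta = 258° - 344° = -86° = 274° (mod 360)

11.1394 cis(274°)


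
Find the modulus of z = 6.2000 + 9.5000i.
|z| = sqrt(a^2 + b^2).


|z| = sqrt(6.2^2 + 9.5^2) = sqrt(38.44 + 90.25) = sqrt(128.69) = 11.3442

|z| = 11.3442


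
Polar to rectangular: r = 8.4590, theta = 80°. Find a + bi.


a = 8.4590*cos(80°) = 8.4590*0.17365 = 1.4689
b = 8.4590*sin(80°) = 8.4590*0.98481 = 8.3305

1.4689 + 8.3305i


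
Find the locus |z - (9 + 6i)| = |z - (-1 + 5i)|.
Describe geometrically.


Equal distances means the locus is the perpendicular bisector of z1 and z2.
Midpoint = ((9+(-1))/2, (6+5)/2) = (4.0000, 5.5000)

Perpendicular bisector through (4.0000, 5.5000)


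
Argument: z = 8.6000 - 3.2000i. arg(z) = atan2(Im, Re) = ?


Re = 8.6, Im = -3.2
arg = atan2(-3.2, 8.6) = -20.4099 degrees

arg(z) = -20.4099 degrees


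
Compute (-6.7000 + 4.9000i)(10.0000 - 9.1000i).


Real = -6.7*10 - 4.9*(-9.1) = -67 - (-44.59) = -22.41
Imag = -6.7*(-9.1) + 10*4.9 = 60.97 + 49 = 109.97

-22.4100 + 109.9700i


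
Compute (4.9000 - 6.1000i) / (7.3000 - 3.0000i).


Conjugate of z2 = 7.3000 + 3.0000i
Numerator: (4.9000 - 6.1000i)(7.3000 + 3.0000i) = 54.0700 - 29.8300i
Denominator: 7.3^2 + (-3)^2 = 62.29
Result = (54.0700 - 29.8300i)/62.29

0.8680 - 0.4789i


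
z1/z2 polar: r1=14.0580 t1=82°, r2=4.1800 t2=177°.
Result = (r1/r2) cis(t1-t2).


r = 14.0580 / 4.1800 = 3.3632
theta = 82° - 177° = -95° = 265° (mod 360)

3.3632 cis(265°)


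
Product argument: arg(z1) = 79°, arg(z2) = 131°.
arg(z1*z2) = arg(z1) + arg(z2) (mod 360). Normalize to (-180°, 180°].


arg(z1*z2) = 79° + 131° = 210°
Normalized to (-180°, 180°]: -150°

-150°


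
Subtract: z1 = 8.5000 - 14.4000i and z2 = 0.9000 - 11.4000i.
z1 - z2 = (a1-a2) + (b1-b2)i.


Real: 8.5 - 0.9 = 7.6
Imag: -14.4 + 11.4 = -3

7.6000 - 3.0000i


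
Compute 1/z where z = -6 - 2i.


|z|^2 = 36+4 = 40
1/z = (-6 + 2i)/40

1/z = -0.1500 + 0.0500i


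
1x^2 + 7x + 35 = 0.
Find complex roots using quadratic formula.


disc = 7^2 - 4*1*35 = 49 - 140 = -91
sqrt(|disc|) = sqrt(91) = 9.5394
Real part = -7/(2*1) = -3.5000
Imag part = 9.5394/(2*1) = 4.7697

-3.5000 ± 4.7697i
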